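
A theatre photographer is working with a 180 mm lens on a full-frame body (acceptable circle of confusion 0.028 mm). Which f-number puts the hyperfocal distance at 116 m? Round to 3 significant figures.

f/9.99

Rearrange H = f²/(N·c) + f for N: N = f² / ((H − f)·c).
N = 180² / ((116000 − 180) × 0.028) = 32400 / 3243 ≈ 9.99.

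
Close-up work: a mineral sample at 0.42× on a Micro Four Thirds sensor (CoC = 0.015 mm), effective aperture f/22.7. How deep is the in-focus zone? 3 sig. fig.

At magnification m, DoF ≈ 2·N_eff·c/m² = 2 × 22.7 × 0.015 / 0.42² = 0.681 / 0.1764 ≈ 3.86 mm.

3.86 mm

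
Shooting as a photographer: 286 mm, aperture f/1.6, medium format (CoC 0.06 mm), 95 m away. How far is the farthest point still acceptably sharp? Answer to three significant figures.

Hyperfocal distance H = f²/(N·c) + f = 286²/(1.6 × 0.06) + 286 = 81796/0.096 + 286 ≈ 852327.7 mm ≈ 852.3 m.
Far limit Df = s·(H − f)/(H − s) = 95000 × (852327.7 − 286) / (852327.7 − 95000) = 95000 × 852041.7 / 757327.7 ≈ 106881 mm ≈ 107 m.

107 m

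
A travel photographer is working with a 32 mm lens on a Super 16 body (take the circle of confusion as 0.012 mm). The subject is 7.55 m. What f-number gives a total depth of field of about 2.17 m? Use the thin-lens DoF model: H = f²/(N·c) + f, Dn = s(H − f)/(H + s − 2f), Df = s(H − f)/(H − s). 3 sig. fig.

f/1.60

Write h = H − f = f²/(N·c). The thin-lens limits are Dn = s·h/(h + (s−f)) and Df = s·h/(h − (s−f)), so DoF = Df − Dn = 2·s·(s−f)·h / (h² − (s−f)²).
That is a quadratic in h: DoF·h² − 2·s·(s−f)·h − DoF·(s−f)² = 0 ⇒ h = (s−f)·(s + √(s² + DoF²)) / DoF = 7518 × (7550 + √(7550² + 2170²)) / 2170 = 7518 × (7550 + 7855.66) / 2170 ≈ 53373 mm.
Then N = f²/(c·h) = 32² / (0.012 × 53373) = 1024 / 640.48 ≈ 1.60.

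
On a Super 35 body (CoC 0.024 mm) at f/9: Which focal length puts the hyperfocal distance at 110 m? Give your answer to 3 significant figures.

From H = f²/(N·c) + f, with f ≪ H: f ≈ √(H·N·c) = √(110000 × 9 × 0.024) = √23760 ≈ 154.1 mm.
The +f correction barely moves this — solving exactly, f² + N·c·f − N·c·H = 0 ⇒ f = (−N·c + √((N·c)² + 4·N·c·H))/2 = (−0.216 + √95040)/2 ≈ 154.03 mm, so f ≈ 154 mm.

154 mm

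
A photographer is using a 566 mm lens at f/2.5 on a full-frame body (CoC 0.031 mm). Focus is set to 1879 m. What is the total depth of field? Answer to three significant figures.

2150 m

Hyperfocal distance H = f²/(N·c) + f = 566²/(2.5 × 0.031) + 566 = 320356/0.0775 + 566 ≈ 4134191.8 mm ≈ 4134 m.
Near limit Dn = s·(H − f)/(H + s − 2f) = 1879000 × (4134191.8 − 566) / (4134191.8 + 1879000 − 2 × 566) = 1879000 × 4133625.8 / 6012059.8 ≈ 1291917 mm.
Far limit Df = s·(H − f)/(H − s) = 1879000 × (4134191.8 − 566) / (4134191.8 − 1879000) = 1879000 × 4133625.8 / 2255191.8 ≈ 3444090 mm.
Depth of field = Df − Dn = 3444090 − 1291917 ≈ 2152173 mm ≈ 2150 m.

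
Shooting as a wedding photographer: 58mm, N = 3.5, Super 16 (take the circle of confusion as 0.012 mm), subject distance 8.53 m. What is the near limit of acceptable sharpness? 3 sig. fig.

7.71 m

Hyperfocal distance H = f²/(N·c) + f = 58²/(3.5 × 0.012) + 58 = 3364/0.042 + 58 ≈ 80153.2 mm ≈ 80.15 m.
Near limit Dn = s·(H − f)/(H + s − 2f) = 8530 × (80153.2 − 58) / (80153.2 + 8530 − 2 × 58) = 8530 × 80095.2 / 88567.2 ≈ 7714.1 mm ≈ 7.71 m.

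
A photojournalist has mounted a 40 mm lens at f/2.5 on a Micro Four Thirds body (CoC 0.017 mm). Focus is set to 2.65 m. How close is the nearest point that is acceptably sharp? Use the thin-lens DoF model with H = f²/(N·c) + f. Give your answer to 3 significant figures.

Hyperfocal distance H = f²/(N·c) + f = 40²/(2.5 × 0.017) + 40 = 1600/0.0425 + 40 ≈ 37687.1 mm ≈ 37.69 m.
Near limit Dn = s·(H − f)/(H + s − 2f) = 2650 × (37687.1 − 40) / (37687.1 + 2650 − 2 × 40) = 2650 × 37647.1 / 40257.1 ≈ 2478.2 mm ≈ 2.48 m.

2.48 m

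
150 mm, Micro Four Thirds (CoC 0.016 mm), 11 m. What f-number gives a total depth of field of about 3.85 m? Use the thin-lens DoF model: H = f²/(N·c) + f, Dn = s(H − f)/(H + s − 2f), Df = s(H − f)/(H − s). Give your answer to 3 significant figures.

f/22

Write h = H − f = f²/(N·c). The thin-lens limits are Dn = s·h/(h + (s−f)) and Df = s·h/(h − (s−f)), so DoF = Df − Dn = 2·s·(s−f)·h / (h² − (s−f)²).
That is a quadratic in h: DoF·h² − 2·s·(s−f)·h − DoF·(s−f)² = 0 ⇒ h = (s−f)·(s + √(s² + DoF²)) / DoF = 10850 × (11000 + √(11000² + 3850²)) / 3850 = 10850 × (11000 + 11654.3) / 3850 ≈ 63844 mm.
Then N = f²/(c·h) = 150² / (0.016 × 63844) = 22500 / 1021.5 ≈ 22.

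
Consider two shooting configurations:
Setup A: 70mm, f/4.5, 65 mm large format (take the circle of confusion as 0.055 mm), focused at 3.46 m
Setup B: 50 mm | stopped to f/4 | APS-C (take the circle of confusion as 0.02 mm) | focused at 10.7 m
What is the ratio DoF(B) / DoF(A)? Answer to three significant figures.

6.76

Setup A: H = 70²/(4.5×0.055) + 70 ≈ 19868.0 mm; DoF = Df − Dn = 4174.9 − 2954.2 ≈ 1220.7 mm.
Setup B: H = 50²/(4×0.02) + 50 ≈ 31300.0 mm; DoF = Df − Dn = 16231.8 − 7980.3 ≈ 8251.5 mm.
Ratio = 8251.5 / 1220.7 ≈ 6.76.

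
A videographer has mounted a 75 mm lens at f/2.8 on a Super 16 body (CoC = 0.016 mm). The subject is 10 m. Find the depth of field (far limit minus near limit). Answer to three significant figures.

Hyperfocal distance H = f²/(N·c) + f = 75²/(2.8 × 0.016) + 75 = 5625/0.0448 + 75 ≈ 125633.0 mm ≈ 125.6 m.
Near limit Dn = s·(H − f)/(H + s − 2f) = 10000 × (125633.0 − 75) / (125633.0 + 10000 − 2 × 75) = 10000 × 125558.0 / 135483.0 ≈ 9267.4 mm.
Far limit Df = s·(H − f)/(H − s) = 10000 × (125633.0 − 75) / (125633.0 − 10000) = 10000 × 125558.0 / 115633.0 ≈ 10858.3 mm.
Depth of field = Df − Dn = 10858.3 − 9267.4 ≈ 1590.9 mm ≈ 1.59 m.

1.59 m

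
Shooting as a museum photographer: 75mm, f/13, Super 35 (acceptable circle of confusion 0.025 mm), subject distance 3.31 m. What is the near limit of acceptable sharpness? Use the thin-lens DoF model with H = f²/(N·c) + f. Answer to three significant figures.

Hyperfocal distance H = f²/(N·c) + f = 75²/(13 × 0.025) + 75 = 5625/0.325 + 75 ≈ 17382.7 mm ≈ 17.38 m.
Near limit Dn = s·(H − f)/(H + s − 2f) = 3310 × (17382.7 − 75) / (17382.7 + 3310 − 2 × 75) = 3310 × 17307.7 / 20542.7 ≈ 2788.8 mm ≈ 2.79 m.

2.79 m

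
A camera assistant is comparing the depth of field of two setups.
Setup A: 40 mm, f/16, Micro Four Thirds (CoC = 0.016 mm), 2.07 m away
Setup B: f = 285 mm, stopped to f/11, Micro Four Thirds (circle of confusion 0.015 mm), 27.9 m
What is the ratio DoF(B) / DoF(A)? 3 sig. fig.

2.09

Setup A: H = 40²/(16×0.016) + 40 ≈ 6290.0 mm; DoF = Df − Dn = 3065.8 − 1562.5 ≈ 1503.3 mm.
Setup B: H = 285²/(11×0.015) + 285 ≈ 492557.7 mm; DoF = Df − Dn = 29558.1 − 26418.0 ≈ 3140.1 mm.
Ratio = 3140.1 / 1503.3 ≈ 2.09.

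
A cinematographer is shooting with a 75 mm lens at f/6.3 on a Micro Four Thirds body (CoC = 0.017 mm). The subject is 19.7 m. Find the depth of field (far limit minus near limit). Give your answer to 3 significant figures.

Hyperfocal distance H = f²/(N·c) + f = 75²/(6.3 × 0.017) + 75 = 5625/0.1071 + 75 ≈ 52596.0 mm ≈ 52.60 m.
Near limit Dn = s·(H − f)/(H + s − 2f) = 19700 × (52596.0 − 75) / (52596.0 + 19700 − 2 × 75) = 19700 × 52521.0 / 72146.0 ≈ 14341 mm.
Far limit Df = s·(H − f)/(H − s) = 19700 × (52596.0 − 75) / (52596.0 − 19700) = 19700 × 52521.0 / 32896.0 ≈ 31453 mm.
Depth of field = Df − Dn = 31453 − 14341 ≈ 17112 mm ≈ 17.1 m.

17.1 m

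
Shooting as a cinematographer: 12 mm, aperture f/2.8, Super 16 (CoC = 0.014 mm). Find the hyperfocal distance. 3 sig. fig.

Hyperfocal distance H = f²/(N·c) + f = 12²/(2.8 × 0.014) + 12 = 144/0.0392 + 12 ≈ 3685.5 mm ≈ 3.69 m.

3.69 m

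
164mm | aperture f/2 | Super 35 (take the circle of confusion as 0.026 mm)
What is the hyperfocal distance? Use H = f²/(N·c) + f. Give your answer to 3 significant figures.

Hyperfocal distance H = f²/(N·c) + f = 164²/(2 × 0.026) + 164 = 26896/0.052 + 164 ≈ 517394.8 mm ≈ 517 m.

517 m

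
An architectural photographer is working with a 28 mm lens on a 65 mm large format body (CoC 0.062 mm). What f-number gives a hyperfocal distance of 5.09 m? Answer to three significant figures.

f/2.50

Rearrange H = f²/(N·c) + f for N: N = f² / ((H − f)·c).
N = 28² / ((5090 − 28) × 0.062) = 784 / 313.8 ≈ 2.50.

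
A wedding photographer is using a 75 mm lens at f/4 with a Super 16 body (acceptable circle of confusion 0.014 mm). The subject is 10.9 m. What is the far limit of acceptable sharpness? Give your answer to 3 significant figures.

Hyperfocal distance H = f²/(N·c) + f = 75²/(4 × 0.014) + 75 = 5625/0.056 + 75 ≈ 100521.4 mm ≈ 100.5 m.
Far limit Df = s·(H − f)/(H − s) = 10900 × (100521.4 − 75) / (100521.4 − 10900) = 10900 × 100446.4 / 89621.4 ≈ 12217 mm ≈ 12.2 m.

12.2 m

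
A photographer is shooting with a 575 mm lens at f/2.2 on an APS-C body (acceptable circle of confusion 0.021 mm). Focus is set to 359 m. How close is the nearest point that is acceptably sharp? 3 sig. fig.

Hyperfocal distance H = f²/(N·c) + f = 575²/(2.2 × 0.021) + 575 = 330625/0.0462 + 575 ≈ 7156960.3 mm ≈ 7157 m.
Near limit Dn = s·(H − f)/(H + s − 2f) = 359000 × (7156960.3 − 575) / (7156960.3 + 359000 − 2 × 575) = 359000 × 7156385.3 / 7514810.3 ≈ 341877 mm ≈ 342 m.

342 m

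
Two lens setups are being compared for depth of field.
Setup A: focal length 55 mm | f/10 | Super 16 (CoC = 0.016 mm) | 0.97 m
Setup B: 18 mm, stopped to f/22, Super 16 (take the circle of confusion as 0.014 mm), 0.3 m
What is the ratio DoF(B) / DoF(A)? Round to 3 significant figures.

Setup A: H = 55²/(10×0.016) + 55 ≈ 18961.2 mm; DoF = Df − Dn = 1019.332 − 925.222 ≈ 94.110 mm.
Setup B: H = 18²/(22×0.014) + 18 ≈ 1069.9 mm; DoF = Df − Dn = 409.88 − 236.58 ≈ 173.30 mm.
Ratio = 173.30 / 94.110 ≈ 1.84.

1.84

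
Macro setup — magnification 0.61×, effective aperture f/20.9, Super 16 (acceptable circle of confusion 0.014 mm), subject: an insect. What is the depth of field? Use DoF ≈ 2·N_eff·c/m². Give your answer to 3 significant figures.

At magnification m, DoF ≈ 2·N_eff·c/m² = 2 × 20.9 × 0.014 / 0.61² = 0.5852 / 0.3721 ≈ 1.57 mm.

1.57 mm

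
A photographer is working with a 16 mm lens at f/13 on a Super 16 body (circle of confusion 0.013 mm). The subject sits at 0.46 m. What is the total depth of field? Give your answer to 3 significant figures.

295 mm

Hyperfocal distance H = f²/(N·c) + f = 16²/(13 × 0.013) + 16 = 256/0.169 + 16 ≈ 1530.8 mm ≈ 1.531 m.
Near limit Dn = s·(H − f)/(H + s − 2f) = 460 × (1530.8 − 16) / (1530.8 + 460 − 2 × 16) = 460 × 1514.8 / 1958.8 ≈ 355.73 mm.
Far limit Df = s·(H − f)/(H − s) = 460 × (1530.8 − 16) / (1530.8 − 460) = 460 × 1514.8 / 1070.8 ≈ 650.74 mm.
Depth of field = Df − Dn = 650.74 − 355.73 ≈ 295.01 mm.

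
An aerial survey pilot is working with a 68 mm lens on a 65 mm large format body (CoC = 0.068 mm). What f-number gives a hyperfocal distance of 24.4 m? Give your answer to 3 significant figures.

Rearrange H = f²/(N·c) + f for N: N = f² / ((H − f)·c).
N = 68² / ((24400 − 68) × 0.068) = 4624 / 1655 ≈ 2.79.

f/2.79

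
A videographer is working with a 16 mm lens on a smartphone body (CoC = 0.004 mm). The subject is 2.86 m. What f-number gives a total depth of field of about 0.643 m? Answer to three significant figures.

Write h = H − f = f²/(N·c). The thin-lens limits are Dn = s·h/(h + (s−f)) and Df = s·h/(h − (s−f)), so DoF = Df − Dn = 2·s·(s−f)·h / (h² − (s−f)²).
That is a quadratic in h: DoF·h² − 2·s·(s−f)·h − DoF·(s−f)² = 0 ⇒ h = (s−f)·(s + √(s² + DoF²)) / DoF = 2844 × (2860 + √(2860² + 643²)) / 643 = 2844 × (2860 + 2931.39) / 643 ≈ 25615 mm.
Then N = f²/(c·h) = 16² / (0.004 × 25615) = 256 / 102.46 ≈ 2.50.

f/2.50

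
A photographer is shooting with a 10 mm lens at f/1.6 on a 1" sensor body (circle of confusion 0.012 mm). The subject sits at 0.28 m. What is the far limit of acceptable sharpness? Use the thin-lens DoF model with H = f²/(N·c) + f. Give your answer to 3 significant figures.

295 mm

Hyperfocal distance H = f²/(N·c) + f = 10²/(1.6 × 0.012) + 10 = 100/0.0192 + 10 ≈ 5218.3 mm ≈ 5.218 m.
Far limit Df = s·(H − f)/(H − s) = 280 × (5218.3 − 10) / (5218.3 − 280) = 280 × 5208.3 / 4938.3 ≈ 295.31 mm.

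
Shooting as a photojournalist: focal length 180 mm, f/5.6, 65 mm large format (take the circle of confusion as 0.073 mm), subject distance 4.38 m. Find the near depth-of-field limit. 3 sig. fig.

Hyperfocal distance H = f²/(N·c) + f = 180²/(5.6 × 0.073) + 180 = 32400/0.4088 + 180 ≈ 79436.4 mm ≈ 79.44 m.
Near limit Dn = s·(H − f)/(H + s − 2f) = 4380 × (79436.4 − 180) / (79436.4 + 4380 − 2 × 180) = 4380 × 79256.4 / 83456.4 ≈ 4159.6 mm ≈ 4.16 m.

4.16 m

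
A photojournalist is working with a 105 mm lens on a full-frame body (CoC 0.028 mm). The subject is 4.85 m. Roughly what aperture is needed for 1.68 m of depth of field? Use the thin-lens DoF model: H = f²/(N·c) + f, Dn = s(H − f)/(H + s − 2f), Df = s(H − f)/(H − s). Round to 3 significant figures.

Write h = H − f = f²/(N·c). The thin-lens limits are Dn = s·h/(h + (s−f)) and Df = s·h/(h − (s−f)), so DoF = Df − Dn = 2·s·(s−f)·h / (h² − (s−f)²).
That is a quadratic in h: DoF·h² − 2·s·(s−f)·h − DoF·(s−f)² = 0 ⇒ h = (s−f)·(s + √(s² + DoF²)) / DoF = 4745 × (4850 + √(4850² + 1680²)) / 1680 = 4745 × (4850 + 5132.73) / 1680 ≈ 28195 mm.
Then N = f²/(c·h) = 105² / (0.028 × 28195) = 11025 / 789.47 ≈ 14.

f/14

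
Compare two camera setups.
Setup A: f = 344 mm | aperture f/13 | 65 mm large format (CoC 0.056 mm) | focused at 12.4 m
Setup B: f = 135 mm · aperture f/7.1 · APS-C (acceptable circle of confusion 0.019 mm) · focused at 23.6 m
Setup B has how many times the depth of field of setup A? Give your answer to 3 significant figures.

Setup A: H = 344²/(13×0.056) + 344 ≈ 162893.5 mm; DoF = Df − Dn = 13393.4 − 11543.8 ≈ 1849.6 mm.
Setup B: H = 135²/(7.1×0.019) + 135 ≈ 135235.1 mm; DoF = Df − Dn = 28560.6 − 20107.6 ≈ 8453.0 mm.
Ratio = 8453.0 / 1849.6 ≈ 4.57.

4.57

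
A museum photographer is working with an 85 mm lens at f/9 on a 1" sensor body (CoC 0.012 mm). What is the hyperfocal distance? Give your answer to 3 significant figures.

Hyperfocal distance H = f²/(N·c) + f = 85²/(9 × 0.012) + 85 = 7225/0.108 + 85 ≈ 66983.1 mm ≈ 67.0 m.

67.0 m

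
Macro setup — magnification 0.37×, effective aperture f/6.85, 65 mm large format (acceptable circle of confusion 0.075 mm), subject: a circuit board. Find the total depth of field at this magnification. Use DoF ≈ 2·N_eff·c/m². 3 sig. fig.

At magnification m, DoF ≈ 2·N_eff·c/m² = 2 × 6.85 × 0.075 / 0.37² = 1.027 / 0.1369 ≈ 7.51 mm.

7.51 mm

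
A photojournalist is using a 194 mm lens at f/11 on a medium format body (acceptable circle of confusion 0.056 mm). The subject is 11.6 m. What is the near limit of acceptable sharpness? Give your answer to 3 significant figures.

9.78 m

Hyperfocal distance H = f²/(N·c) + f = 194²/(11 × 0.056) + 194 = 37636/0.616 + 194 ≈ 61291.4 mm ≈ 61.29 m.
Near limit Dn = s·(H − f)/(H + s − 2f) = 11600 × (61291.4 − 194) / (61291.4 + 11600 − 2 × 194) = 11600 × 61097.4 / 72503.4 ≈ 9775.1 mm ≈ 9.78 m.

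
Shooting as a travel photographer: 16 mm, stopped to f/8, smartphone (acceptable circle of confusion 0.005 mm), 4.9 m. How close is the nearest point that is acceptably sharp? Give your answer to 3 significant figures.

2.78 m

Hyperfocal distance H = f²/(N·c) + f = 16²/(8 × 0.005) + 16 = 256/0.04 + 16 ≈ 6416.0 mm ≈ 6.416 m.
Near limit Dn = s·(H − f)/(H + s − 2f) = 4900 × (6416.0 − 16) / (6416.0 + 4900 − 2 × 16) = 4900 × 6400.0 / 11284.0 ≈ 2779.2 mm ≈ 2.78 m.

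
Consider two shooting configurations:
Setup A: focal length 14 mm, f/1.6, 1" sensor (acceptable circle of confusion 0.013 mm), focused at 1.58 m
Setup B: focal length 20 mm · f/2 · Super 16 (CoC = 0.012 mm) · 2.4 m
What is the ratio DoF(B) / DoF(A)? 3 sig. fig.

Setup A: H = 14²/(1.6×0.013) + 14 ≈ 9437.1 mm; DoF = Df − Dn = 1894.91 − 1354.84 ≈ 540.07 mm.
Setup B: H = 20²/(2×0.012) + 20 ≈ 16686.7 mm; DoF = Df − Dn = 2799.81 − 2100.11 ≈ 699.70 mm.
Ratio = 699.70 / 540.07 ≈ 1.30.

1.30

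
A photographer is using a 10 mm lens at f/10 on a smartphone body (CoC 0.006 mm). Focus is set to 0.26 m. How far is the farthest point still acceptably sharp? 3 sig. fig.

Hyperfocal distance H = f²/(N·c) + f = 10²/(10 × 0.006) + 10 = 100/0.06 + 10 ≈ 1676.7 mm ≈ 1.677 m.
Far limit Df = s·(H − f)/(H − s) = 260 × (1676.7 − 10) / (1676.7 − 260) = 260 × 1666.7 / 1416.7 ≈ 305.88 mm.

306 mm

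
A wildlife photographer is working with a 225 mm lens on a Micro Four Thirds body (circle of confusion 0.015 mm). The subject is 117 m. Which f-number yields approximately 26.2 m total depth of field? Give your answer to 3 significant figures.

f/3.20

Write h = H − f = f²/(N·c). The thin-lens limits are Dn = s·h/(h + (s−f)) and Df = s·h/(h − (s−f)), so DoF = Df − Dn = 2·s·(s−f)·h / (h² − (s−f)²).
That is a quadratic in h: DoF·h² − 2·s·(s−f)·h − DoF·(s−f)² = 0 ⇒ h = (s−f)·(s + √(s² + DoF²)) / DoF = 116775 × (117000 + √(117000² + 26200²)) / 26200 = 116775 × (117000 + 119898) / 26200 ≈ 1055867 mm.
Then N = f²/(c·h) = 225² / (0.015 × 1055867) = 50625 / 15838 ≈ 3.20.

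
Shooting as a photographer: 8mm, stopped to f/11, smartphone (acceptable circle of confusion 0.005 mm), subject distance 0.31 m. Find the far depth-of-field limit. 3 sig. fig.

Hyperfocal distance H = f²/(N·c) + f = 8²/(11 × 0.005) + 8 = 64/0.055 + 8 ≈ 1171.6 mm ≈ 1.172 m.
Far limit Df = s·(H − f)/(H − s) = 310 × (1171.6 − 8) / (1171.6 − 310) = 310 × 1163.6 / 861.6 ≈ 418.65 mm.

419 mm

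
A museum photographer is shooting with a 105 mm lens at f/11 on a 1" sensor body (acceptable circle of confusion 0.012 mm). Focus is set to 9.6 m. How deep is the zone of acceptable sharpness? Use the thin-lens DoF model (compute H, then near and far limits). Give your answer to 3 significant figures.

2.21 m

Hyperfocal distance H = f²/(N·c) + f = 105²/(11 × 0.012) + 105 = 11025/0.132 + 105 ≈ 83627.7 mm ≈ 83.63 m.
Near limit Dn = s·(H − f)/(H + s − 2f) = 9600 × (83627.7 − 105) / (83627.7 + 9600 − 2 × 105) = 9600 × 83522.7 / 93017.7 ≈ 8620.1 mm.
Far limit Df = s·(H − f)/(H − s) = 9600 × (83627.7 − 105) / (83627.7 − 9600) = 9600 × 83522.7 / 74027.7 ≈ 10831.3 mm.
Depth of field = Df − Dn = 10831.3 − 8620.1 ≈ 2211.2 mm ≈ 2.21 m.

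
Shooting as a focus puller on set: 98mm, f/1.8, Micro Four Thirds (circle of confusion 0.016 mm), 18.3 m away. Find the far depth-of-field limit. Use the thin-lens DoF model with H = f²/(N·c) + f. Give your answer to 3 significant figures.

19.4 m

Hyperfocal distance H = f²/(N·c) + f = 98²/(1.8 × 0.016) + 98 = 9604/0.0288 + 98 ≈ 333570.2 mm ≈ 333.6 m.
Far limit Df = s·(H − f)/(H − s) = 18300 × (333570.2 − 98) / (333570.2 − 18300) = 18300 × 333472.2 / 315270.2 ≈ 19357 mm ≈ 19.4 m.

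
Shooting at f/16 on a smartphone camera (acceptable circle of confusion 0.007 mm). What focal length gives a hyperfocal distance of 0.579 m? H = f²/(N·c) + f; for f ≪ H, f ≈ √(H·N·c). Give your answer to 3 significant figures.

8.00 mm

From H = f²/(N·c) + f, with f ≪ H: f ≈ √(H·N·c) = √(579 × 16 × 0.007) = √64.848 ≈ 8.053 mm.
Exact: f² + N·c·f − N·c·H = 0 ⇒ f = (−N·c + √((N·c)² + 4·N·c·H))/2 = (−0.112 + √259.40)/2 ≈ 7.9970 mm ≈ 8.00 mm.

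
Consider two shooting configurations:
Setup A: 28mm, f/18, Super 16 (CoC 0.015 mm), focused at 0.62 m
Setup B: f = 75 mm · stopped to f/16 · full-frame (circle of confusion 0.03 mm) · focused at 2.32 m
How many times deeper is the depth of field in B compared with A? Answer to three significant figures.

Setup A: H = 28²/(18×0.015) + 28 ≈ 2931.7 mm; DoF = Df − Dn = 778.77 − 515.00 ≈ 263.77 mm.
Setup B: H = 75²/(16×0.03) + 75 ≈ 11793.8 mm; DoF = Df − Dn = 2869.77 − 1947.01 ≈ 922.76 mm.
Ratio = 922.76 / 263.77 ≈ 3.50.

3.50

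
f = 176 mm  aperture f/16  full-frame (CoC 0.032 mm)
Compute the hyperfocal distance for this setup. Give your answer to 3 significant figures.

Hyperfocal distance H = f²/(N·c) + f = 176²/(16 × 0.032) + 176 = 30976/0.512 + 176 ≈ 60676.0 mm ≈ 60.7 m.

60.7 m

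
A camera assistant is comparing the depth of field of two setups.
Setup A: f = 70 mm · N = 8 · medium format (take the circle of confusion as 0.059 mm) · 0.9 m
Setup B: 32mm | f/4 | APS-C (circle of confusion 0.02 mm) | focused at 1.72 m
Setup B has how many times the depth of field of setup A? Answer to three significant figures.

Setup A: H = 70²/(8×0.059) + 70 ≈ 10451.4 mm; DoF = Df − Dn = 978.21 − 833.37 ≈ 144.84 mm.
Setup B: H = 32²/(4×0.02) + 32 ≈ 12832.0 mm; DoF = Df − Dn = 1981.28 − 1519.60 ≈ 461.68 mm.
Ratio = 461.68 / 144.84 ≈ 3.19.

3.19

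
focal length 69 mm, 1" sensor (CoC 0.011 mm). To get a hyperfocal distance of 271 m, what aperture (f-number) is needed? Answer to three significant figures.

f/1.60

Rearrange H = f²/(N·c) + f for N: N = f² / ((H − f)·c).
N = 69² / ((271000 − 69) × 0.011) = 4761 / 2980 ≈ 1.60.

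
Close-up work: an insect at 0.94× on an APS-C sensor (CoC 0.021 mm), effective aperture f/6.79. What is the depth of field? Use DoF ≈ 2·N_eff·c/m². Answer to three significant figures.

0.323 mm

At magnification m, DoF ≈ 2·N_eff·c/m² = 2 × 6.79 × 0.021 / 0.94² = 0.2852 / 0.8836 ≈ 0.323 mm.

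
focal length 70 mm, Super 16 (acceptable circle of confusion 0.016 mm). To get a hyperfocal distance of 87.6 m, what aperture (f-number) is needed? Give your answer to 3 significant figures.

Rearrange H = f²/(N·c) + f for N: N = f² / ((H − f)·c).
N = 70² / ((87600 − 70) × 0.016) = 4900 / 1400 ≈ 3.50.

f/3.50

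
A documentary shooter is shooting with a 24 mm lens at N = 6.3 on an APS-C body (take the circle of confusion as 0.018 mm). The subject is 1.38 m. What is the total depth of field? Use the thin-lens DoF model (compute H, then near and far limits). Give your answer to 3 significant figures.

0.793 m

Hyperfocal distance H = f²/(N·c) + f = 24²/(6.3 × 0.018) + 24 = 576/0.1134 + 24 ≈ 5103.4 mm ≈ 5.103 m.
Near limit Dn = s·(H − f)/(H + s − 2f) = 1380 × (5103.4 − 24) / (5103.4 + 1380 − 2 × 24) = 1380 × 5079.4 / 6435.4 ≈ 1089.22 mm.
Far limit Df = s·(H − f)/(H − s) = 1380 × (5103.4 − 24) / (5103.4 − 1380) = 1380 × 5079.4 / 3723.4 ≈ 1882.58 mm.
Depth of field = Df − Dn = 1882.58 − 1089.22 ≈ 793.36 mm ≈ 0.793 m.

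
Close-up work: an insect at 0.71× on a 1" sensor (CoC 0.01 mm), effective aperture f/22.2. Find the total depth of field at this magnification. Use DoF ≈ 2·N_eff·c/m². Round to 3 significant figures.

At magnification m, DoF ≈ 2·N_eff·c/m² = 2 × 22.2 × 0.01 / 0.71² = 0.444 / 0.5041 ≈ 0.881 mm.

0.881 mm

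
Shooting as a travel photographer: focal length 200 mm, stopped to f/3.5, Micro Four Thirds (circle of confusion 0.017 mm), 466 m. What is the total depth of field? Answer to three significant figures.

Hyperfocal distance H = f²/(N·c) + f = 200²/(3.5 × 0.017) + 200 = 40000/0.0595 + 200 ≈ 672468.9 mm ≈ 672.5 m.
Near limit Dn = s·(H − f)/(H + s − 2f) = 466000 × (672468.9 − 200) / (672468.9 + 466000 − 2 × 200) = 466000 × 672268.9 / 1138068.9 ≈ 275271 mm.
Far limit Df = s·(H − f)/(H − s) = 466000 × (672468.9 − 200) / (672468.9 − 466000) = 466000 × 672268.9 / 206468.9 ≈ 1517310 mm.
Depth of field = Df − Dn = 1517310 − 275271 ≈ 1242039 mm ≈ 1240 m.

1240 m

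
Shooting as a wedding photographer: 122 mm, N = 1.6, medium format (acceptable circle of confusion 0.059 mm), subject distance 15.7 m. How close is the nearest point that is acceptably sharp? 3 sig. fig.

Hyperfocal distance H = f²/(N·c) + f = 122²/(1.6 × 0.059) + 122 = 14884/0.0944 + 122 ≈ 157791.5 mm ≈ 157.8 m.
Near limit Dn = s·(H − f)/(H + s − 2f) = 15700 × (157791.5 − 122) / (157791.5 + 15700 − 2 × 122) = 15700 × 157669.5 / 173247.5 ≈ 14288 mm ≈ 14.3 m.

14.3 m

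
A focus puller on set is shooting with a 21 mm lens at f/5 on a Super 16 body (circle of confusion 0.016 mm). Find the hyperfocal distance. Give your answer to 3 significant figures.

Hyperfocal distance H = f²/(N·c) + f = 21²/(5 × 0.016) + 21 = 441/0.08 + 21 ≈ 5533.5 mm ≈ 5.53 m.

5.53 m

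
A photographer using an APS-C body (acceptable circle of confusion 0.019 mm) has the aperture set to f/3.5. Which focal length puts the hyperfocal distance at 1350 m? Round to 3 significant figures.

From H = f²/(N·c) + f, with f ≪ H: f ≈ √(H·N·c) = √(1350000 × 3.5 × 0.019) = √89775 ≈ 299.6 mm.
The +f correction barely moves this — solving exactly, f² + N·c·f − N·c·H = 0 ⇒ f = (−N·c + √((N·c)² + 4·N·c·H))/2 = (−0.0665 + √359100)/2 ≈ 299.59 mm, so f ≈ 300 mm.

300 mm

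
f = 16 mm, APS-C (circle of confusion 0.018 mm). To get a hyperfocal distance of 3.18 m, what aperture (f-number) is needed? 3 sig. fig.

f/4.50

Rearrange H = f²/(N·c) + f for N: N = f² / ((H − f)·c).
N = 16² / ((3180 − 16) × 0.018) = 256 / 56.95 ≈ 4.50.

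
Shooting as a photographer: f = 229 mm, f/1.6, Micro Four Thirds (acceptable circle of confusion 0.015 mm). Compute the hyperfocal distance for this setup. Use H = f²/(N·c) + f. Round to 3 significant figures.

2190 m

Hyperfocal distance H = f²/(N·c) + f = 229²/(1.6 × 0.015) + 229 = 52441/0.024 + 229 ≈ 2185270.7 mm ≈ 2190 m.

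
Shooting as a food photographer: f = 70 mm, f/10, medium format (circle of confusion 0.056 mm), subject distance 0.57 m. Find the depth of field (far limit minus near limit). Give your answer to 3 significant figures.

Hyperfocal distance H = f²/(N·c) + f = 70²/(10 × 0.056) + 70 = 4900/0.56 + 70 ≈ 8820.0 mm ≈ 8.820 m.
Near limit Dn = s·(H − f)/(H + s − 2f) = 570 × (8820.0 − 70) / (8820.0 + 570 − 2 × 70) = 570 × 8750.0 / 9250.0 ≈ 539.189 mm.
Far limit Df = s·(H − f)/(H − s) = 570 × (8820.0 − 70) / (8820.0 − 570) = 570 × 8750.0 / 8250.0 ≈ 604.545 mm.
Depth of field = Df − Dn = 604.545 − 539.189 ≈ 65.356 mm.

65.4 mm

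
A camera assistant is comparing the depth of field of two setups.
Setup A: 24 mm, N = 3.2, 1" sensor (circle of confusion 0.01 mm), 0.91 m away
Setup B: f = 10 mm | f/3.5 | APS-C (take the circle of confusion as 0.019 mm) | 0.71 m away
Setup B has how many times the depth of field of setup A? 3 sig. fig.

9.40

Setup A: H = 24²/(3.2×0.01) + 24 ≈ 18024.0 mm; DoF = Df − Dn = 957.111 − 867.309 ≈ 89.802 mm.
Setup B: H = 10²/(3.5×0.019) + 10 ≈ 1513.8 mm; DoF = Df − Dn = 1328.34 − 484.48 ≈ 843.86 mm.
Ratio = 843.86 / 89.802 ≈ 9.40.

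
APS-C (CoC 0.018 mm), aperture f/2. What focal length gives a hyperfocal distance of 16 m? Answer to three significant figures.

From H = f²/(N·c) + f, with f ≪ H: f ≈ √(H·N·c) = √(16000 × 2 × 0.018) = √576.00 ≈ 24.00 mm.
The +f correction barely moves this — solving exactly, f² + N·c·f − N·c·H = 0 ⇒ f = (−N·c + √((N·c)² + 4·N·c·H))/2 = (−0.036 + √2304.0)/2 ≈ 23.982 mm, so f ≈ 24.0 mm.

24.0 mm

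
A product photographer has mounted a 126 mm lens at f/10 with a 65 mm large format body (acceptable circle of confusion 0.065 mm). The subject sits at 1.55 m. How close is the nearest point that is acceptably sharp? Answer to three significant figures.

1.46 m

Hyperfocal distance H = f²/(N·c) + f = 126²/(10 × 0.065) + 126 = 15876/0.65 + 126 ≈ 24550.6 mm ≈ 24.55 m.
Near limit Dn = s·(H − f)/(H + s − 2f) = 1550 × (24550.6 − 126) / (24550.6 + 1550 − 2 × 126) = 1550 × 24424.6 / 25848.6 ≈ 1464.6 mm ≈ 1.46 m.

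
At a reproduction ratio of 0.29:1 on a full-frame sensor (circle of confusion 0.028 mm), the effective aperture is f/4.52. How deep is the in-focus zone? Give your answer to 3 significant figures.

3.01 mm

At magnification m, DoF ≈ 2·N_eff·c/m² = 2 × 4.52 × 0.028 / 0.29² = 0.2531 / 0.0841 ≈ 3.01 mm.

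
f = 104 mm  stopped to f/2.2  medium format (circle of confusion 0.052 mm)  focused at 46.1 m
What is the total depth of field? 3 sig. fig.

58.8 m

Hyperfocal distance H = f²/(N·c) + f = 104²/(2.2 × 0.052) + 104 = 10816/0.1144 + 104 ≈ 94649.5 mm ≈ 94.65 m.
Near limit Dn = s·(H − f)/(H + s − 2f) = 46100 × (94649.5 − 104) / (94649.5 + 46100 − 2 × 104) = 46100 × 94545.5 / 140541.5 ≈ 31013 mm.
Far limit Df = s·(H − f)/(H − s) = 46100 × (94649.5 − 104) / (94649.5 − 46100) = 46100 × 94545.5 / 48549.5 ≈ 89775 mm.
Depth of field = Df − Dn = 89775 − 31013 ≈ 58762 mm ≈ 58.8 m.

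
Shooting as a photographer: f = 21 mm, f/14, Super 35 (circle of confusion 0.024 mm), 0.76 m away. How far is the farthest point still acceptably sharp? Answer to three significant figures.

1.74 m

Hyperfocal distance H = f²/(N·c) + f = 21²/(14 × 0.024) + 21 = 441/0.336 + 21 ≈ 1333.5 mm ≈ 1.333 m.
Far limit Df = s·(H − f)/(H − s) = 760 × (1333.5 − 21) / (1333.5 − 760) = 760 × 1312.5 / 573.5 ≈ 1739.3 mm ≈ 1.74 m.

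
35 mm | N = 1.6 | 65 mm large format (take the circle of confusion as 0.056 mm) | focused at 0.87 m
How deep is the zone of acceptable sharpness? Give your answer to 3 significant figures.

107 mm

Hyperfocal distance H = f²/(N·c) + f = 35²/(1.6 × 0.056) + 35 = 1225/0.0896 + 35 ≈ 13706.9 mm ≈ 13.71 m.
Near limit Dn = s·(H − f)/(H + s − 2f) = 870 × (13706.9 − 35) / (13706.9 + 870 − 2 × 35) = 870 × 13671.9 / 14506.9 ≈ 819.92 mm.
Far limit Df = s·(H − f)/(H − s) = 870 × (13706.9 − 35) / (13706.9 − 870) = 870 × 13671.9 / 12836.9 ≈ 926.59 mm.
Depth of field = Df − Dn = 926.59 − 819.92 ≈ 106.67 mm.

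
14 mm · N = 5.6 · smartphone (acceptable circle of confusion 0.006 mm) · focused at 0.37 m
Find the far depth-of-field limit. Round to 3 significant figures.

394 mm

Hyperfocal distance H = f²/(N·c) + f = 14²/(5.6 × 0.006) + 14 = 196/0.0336 + 14 ≈ 5847.3 mm ≈ 5.847 m.
Far limit Df = s·(H − f)/(H − s) = 370 × (5847.3 − 14) / (5847.3 − 370) = 370 × 5833.3 / 5477.3 ≈ 394.05 mm.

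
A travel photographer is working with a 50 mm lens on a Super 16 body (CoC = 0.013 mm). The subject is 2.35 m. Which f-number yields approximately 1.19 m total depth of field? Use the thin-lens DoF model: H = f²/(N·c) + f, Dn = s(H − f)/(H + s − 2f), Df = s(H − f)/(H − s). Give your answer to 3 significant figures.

f/20

Write h = H − f = f²/(N·c). The thin-lens limits are Dn = s·h/(h + (s−f)) and Df = s·h/(h − (s−f)), so DoF = Df − Dn = 2·s·(s−f)·h / (h² − (s−f)²).
That is a quadratic in h: DoF·h² − 2·s·(s−f)·h − DoF·(s−f)² = 0 ⇒ h = (s−f)·(s + √(s² + DoF²)) / DoF = 2300 × (2350 + √(2350² + 1190²)) / 1190 = 2300 × (2350 + 2634.12) / 1190 ≈ 9633.2 mm.
Then N = f²/(c·h) = 50² / (0.013 × 9633.2) = 2500 / 125.23 ≈ 20.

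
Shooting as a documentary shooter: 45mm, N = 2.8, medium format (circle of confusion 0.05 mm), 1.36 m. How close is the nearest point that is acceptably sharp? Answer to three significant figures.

Hyperfocal distance H = f²/(N·c) + f = 45²/(2.8 × 0.05) + 45 = 2025/0.14 + 45 ≈ 14509.3 mm ≈ 14.51 m.
Near limit Dn = s·(H − f)/(H + s − 2f) = 1360 × (14509.3 − 45) / (14509.3 + 1360 − 2 × 45) = 1360 × 14464.3 / 15779.3 ≈ 1246.7 mm ≈ 1.25 m.

1.25 m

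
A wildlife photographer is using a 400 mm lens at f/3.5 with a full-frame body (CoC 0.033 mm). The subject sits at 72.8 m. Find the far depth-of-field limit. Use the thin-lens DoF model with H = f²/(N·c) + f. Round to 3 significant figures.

Hyperfocal distance H = f²/(N·c) + f = 400²/(3.5 × 0.033) + 400 = 160000/0.1155 + 400 ≈ 1385681.4 mm ≈ 1386 m.
Far limit Df = s·(H − f)/(H − s) = 72800 × (1385681.4 − 400) / (1385681.4 − 72800) = 72800 × 1385281.4 / 1312881.4 ≈ 76815 mm ≈ 76.8 m.

76.8 m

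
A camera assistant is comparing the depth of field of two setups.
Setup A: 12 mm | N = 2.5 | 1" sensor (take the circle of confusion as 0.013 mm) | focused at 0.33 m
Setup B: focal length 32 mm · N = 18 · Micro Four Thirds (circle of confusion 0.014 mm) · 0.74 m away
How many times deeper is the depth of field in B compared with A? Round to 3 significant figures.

Setup A: H = 12²/(2.5×0.013) + 12 ≈ 4442.8 mm; DoF = Df − Dn = 355.516 − 307.902 ≈ 47.614 mm.
Setup B: H = 32²/(18×0.014) + 32 ≈ 4095.5 mm; DoF = Df − Dn = 896.14 − 630.20 ≈ 265.94 mm.
Ratio = 265.94 / 47.614 ≈ 5.59.

5.59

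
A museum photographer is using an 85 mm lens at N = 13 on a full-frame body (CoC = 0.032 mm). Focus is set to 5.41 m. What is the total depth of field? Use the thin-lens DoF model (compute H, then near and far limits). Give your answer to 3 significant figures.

3.66 m

Hyperfocal distance H = f²/(N·c) + f = 85²/(13 × 0.032) + 85 = 7225/0.416 + 85 ≈ 17452.8 mm ≈ 17.45 m.
Near limit Dn = s·(H − f)/(H + s − 2f) = 5410 × (17452.8 − 85) / (17452.8 + 5410 − 2 × 85) = 5410 × 17367.8 / 22692.8 ≈ 4140.5 mm.
Far limit Df = s·(H − f)/(H − s) = 5410 × (17452.8 − 85) / (17452.8 − 5410) = 5410 × 17367.8 / 12042.8 ≈ 7802.2 mm.
Depth of field = Df − Dn = 7802.2 − 4140.5 ≈ 3661.7 mm ≈ 3.66 m.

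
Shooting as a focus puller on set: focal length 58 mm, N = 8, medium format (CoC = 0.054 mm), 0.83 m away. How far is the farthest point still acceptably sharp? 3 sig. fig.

0.921 m

Hyperfocal distance H = f²/(N·c) + f = 58²/(8 × 0.054) + 58 = 3364/0.432 + 58 ≈ 7845.0 mm ≈ 7.845 m.
Far limit Df = s·(H − f)/(H − s) = 830 × (7845.0 − 58) / (7845.0 − 830) = 830 × 7787.0 / 7015.0 ≈ 921.34 mm ≈ 0.921 m.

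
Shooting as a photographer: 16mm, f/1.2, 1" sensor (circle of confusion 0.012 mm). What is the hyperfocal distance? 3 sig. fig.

17.8 m

Hyperfocal distance H = f²/(N·c) + f = 16²/(1.2 × 0.012) + 16 = 256/0.0144 + 16 ≈ 17793.8 mm ≈ 17.8 m.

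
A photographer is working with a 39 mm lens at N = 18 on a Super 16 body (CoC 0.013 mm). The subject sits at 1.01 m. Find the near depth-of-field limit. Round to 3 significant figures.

0.879 m

Hyperfocal distance H = f²/(N·c) + f = 39²/(18 × 0.013) + 39 = 1521/0.234 + 39 ≈ 6539.0 mm ≈ 6.539 m.
Near limit Dn = s·(H − f)/(H + s − 2f) = 1010 × (6539.0 − 39) / (6539.0 + 1010 − 2 × 39) = 1010 × 6500.0 / 7471.0 ≈ 878.73 mm ≈ 0.879 m.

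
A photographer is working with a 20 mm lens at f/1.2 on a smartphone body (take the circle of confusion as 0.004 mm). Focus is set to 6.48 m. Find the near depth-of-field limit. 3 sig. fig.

Hyperfocal distance H = f²/(N·c) + f = 20²/(1.2 × 0.004) + 20 = 400/0.0048 + 20 ≈ 83353.3 mm ≈ 83.35 m.
Near limit Dn = s·(H − f)/(H + s − 2f) = 6480 × (83353.3 − 20) / (83353.3 + 6480 − 2 × 20) = 6480 × 83333.3 / 89793.3 ≈ 6013.8 mm ≈ 6.01 m.

6.01 m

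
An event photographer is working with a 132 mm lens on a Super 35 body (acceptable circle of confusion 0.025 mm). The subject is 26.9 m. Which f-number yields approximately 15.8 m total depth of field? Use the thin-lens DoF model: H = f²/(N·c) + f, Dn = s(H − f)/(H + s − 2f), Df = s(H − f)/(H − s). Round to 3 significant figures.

f/7.08

Write h = H − f = f²/(N·c). The thin-lens limits are Dn = s·h/(h + (s−f)) and Df = s·h/(h − (s−f)), so DoF = Df − Dn = 2·s·(s−f)·h / (h² − (s−f)²).
That is a quadratic in h: DoF·h² − 2·s·(s−f)·h − DoF·(s−f)² = 0 ⇒ h = (s−f)·(s + √(s² + DoF²)) / DoF = 26768 × (26900 + √(26900² + 15800²)) / 15800 = 26768 × (26900 + 31197.0) / 15800 ≈ 98427 mm.
Then N = f²/(c·h) = 132² / (0.025 × 98427) = 17424 / 2460.7 ≈ 7.08.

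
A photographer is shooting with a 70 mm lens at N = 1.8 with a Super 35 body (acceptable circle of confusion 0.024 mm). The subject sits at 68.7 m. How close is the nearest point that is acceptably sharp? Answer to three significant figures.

Hyperfocal distance H = f²/(N·c) + f = 70²/(1.8 × 0.024) + 70 = 4900/0.0432 + 70 ≈ 113495.9 mm ≈ 113.5 m.
Near limit Dn = s·(H − f)/(H + s − 2f) = 68700 × (113495.9 − 70) / (113495.9 + 68700 − 2 × 70) = 68700 × 113425.9 / 182055.9 ≈ 42802 mm ≈ 42.8 m.

42.8 m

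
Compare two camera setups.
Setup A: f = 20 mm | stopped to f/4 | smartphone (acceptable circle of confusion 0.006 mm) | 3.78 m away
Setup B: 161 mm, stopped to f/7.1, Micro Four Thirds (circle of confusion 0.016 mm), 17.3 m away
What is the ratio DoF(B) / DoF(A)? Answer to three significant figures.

Setup A: H = 20²/(4×0.006) + 20 ≈ 16686.7 mm; DoF = Df − Dn = 4881.2 − 3084.2 ≈ 1797.0 mm.
Setup B: H = 161²/(7.1×0.016) + 161 ≈ 228338.8 mm; DoF = Df − Dn = 18705.0 − 16091.3 ≈ 2613.7 mm.
Ratio = 2613.7 / 1797.0 ≈ 1.45.

1.45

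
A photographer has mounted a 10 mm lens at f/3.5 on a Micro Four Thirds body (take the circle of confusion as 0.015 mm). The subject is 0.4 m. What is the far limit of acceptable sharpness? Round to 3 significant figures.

0.503 m

Hyperfocal distance H = f²/(N·c) + f = 10²/(3.5 × 0.015) + 10 = 100/0.0525 + 10 ≈ 1914.8 mm ≈ 1.915 m.
Far limit Df = s·(H − f)/(H − s) = 400 × (1914.8 − 10) / (1914.8 − 400) = 400 × 1904.8 / 1514.8 ≈ 502.99 mm ≈ 0.503 m.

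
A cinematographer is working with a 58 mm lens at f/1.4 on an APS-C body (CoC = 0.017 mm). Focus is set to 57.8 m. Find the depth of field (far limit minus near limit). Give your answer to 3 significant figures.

Hyperfocal distance H = f²/(N·c) + f = 58²/(1.4 × 0.017) + 58 = 3364/0.0238 + 58 ≈ 141402.5 mm ≈ 141.4 m.
Near limit Dn = s·(H − f)/(H + s − 2f) = 57800 × (141402.5 − 58) / (141402.5 + 57800 − 2 × 58) = 57800 × 141344.5 / 199086.5 ≈ 41036 mm.
Far limit Df = s·(H − f)/(H − s) = 57800 × (141402.5 − 58) / (141402.5 − 57800) = 57800 × 141344.5 / 83602.5 ≈ 97721 mm.
Depth of field = Df − Dn = 97721 − 41036 ≈ 56685 mm ≈ 56.7 m.

56.7 m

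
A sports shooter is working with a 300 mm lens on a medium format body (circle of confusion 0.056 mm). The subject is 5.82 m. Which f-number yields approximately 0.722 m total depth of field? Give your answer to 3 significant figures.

Write h = H − f = f²/(N·c). The thin-lens limits are Dn = s·h/(h + (s−f)) and Df = s·h/(h − (s−f)), so DoF = Df − Dn = 2·s·(s−f)·h / (h² − (s−f)²).
That is a quadratic in h: DoF·h² − 2·s·(s−f)·h − DoF·(s−f)² = 0 ⇒ h = (s−f)·(s + √(s² + DoF²)) / DoF = 5520 × (5820 + √(5820² + 722²)) / 722 = 5520 × (5820 + 5864.61) / 722 ≈ 89334 mm.
Then N = f²/(c·h) = 300² / (0.056 × 89334) = 90000 / 5002.7 ≈ 18.

f/18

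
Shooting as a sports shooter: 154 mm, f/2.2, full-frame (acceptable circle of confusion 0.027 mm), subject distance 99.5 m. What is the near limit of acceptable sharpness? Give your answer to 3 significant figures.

79.7 m

Hyperfocal distance H = f²/(N·c) + f = 154²/(2.2 × 0.027) + 154 = 23716/0.0594 + 154 ≈ 399413.3 mm ≈ 399.4 m.
Near limit Dn = s·(H − f)/(H + s − 2f) = 99500 × (399413.3 − 154) / (399413.3 + 99500 − 2 × 154) = 99500 × 399259.3 / 498605.3 ≈ 79675 mm ≈ 79.7 m.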